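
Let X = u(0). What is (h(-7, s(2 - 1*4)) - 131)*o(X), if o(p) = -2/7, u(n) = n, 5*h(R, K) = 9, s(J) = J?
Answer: 1292/35 ≈ 36.914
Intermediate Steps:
h(R, K) = 9/5 (h(R, K) = (1/5)*9 = 9/5)
X = 0
o(p) = -2/7 (o(p) = -2*1/7 = -2/7)
(h(-7, s(2 - 1*4)) - 131)*o(X) = (9/5 - 131)*(-2/7) = -646/5*(-2/7) = 1292/35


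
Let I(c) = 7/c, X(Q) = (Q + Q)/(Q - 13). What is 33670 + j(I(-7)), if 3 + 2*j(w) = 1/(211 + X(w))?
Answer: 99524093/2956 ≈ 33669.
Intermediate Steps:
X(Q) = 2*Q/(-13 + Q) (X(Q) = (2*Q)/(-13 + Q) = 2*Q/(-13 + Q))
j(w) = -3/2 + 1/(2*(211 + 2*w/(-13 + w)))
33670 + j(I(-7)) = 33670 + (4108 - 2233/(-7))/(-2743 + 213*(7/(-7))) = 33670 + (4108 - 2233*(-1)/7)/(-2743 + 213*(7*(-1/7))) = 33670 + (4108 - 319*(-1))/(-2743 + 213*(-1)) = 33670 + (4108 + 319)/(-2743 - 213) = 33670 + 4427/(-2956) = 33670 - 1/2956*4427 = 33670 - 4427/2956 = 99524093/2956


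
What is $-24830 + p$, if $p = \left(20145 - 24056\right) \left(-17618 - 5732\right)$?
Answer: $91297020$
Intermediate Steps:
$p = 91321850$ ($p = \left(-3911\right) \left(-23350\right) = 91321850$)
$-24830 + p = -24830 + 91321850 = 91297020$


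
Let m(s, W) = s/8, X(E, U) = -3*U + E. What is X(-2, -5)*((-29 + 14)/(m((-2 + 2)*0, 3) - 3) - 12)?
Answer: -91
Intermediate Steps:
X(E, U) = E - 3*U
m(s, W) = s/8 (m(s, W) = s*(1/8) = s/8)
X(-2, -5)*((-29 + 14)/(m((-2 + 2)*0, 3) - 3) - 12) = (-2 - 3*(-5))*((-29 + 14)/(((-2 + 2)*0)/8 - 3) - 12) = (-2 + 15)*(-15/((0*0)/8 - 3) - 12) = 13*(-15/((1/8)*0 - 3) - 12) = 13*(-15/(0 - 3) - 12) = 13*(-15/(-3) - 12) = 13*(-15*(-1/3) - 12) = 13*(5 - 12) = 13*(-7) = -91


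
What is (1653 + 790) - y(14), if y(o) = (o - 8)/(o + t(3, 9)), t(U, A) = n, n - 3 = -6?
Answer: 26867/11 ≈ 2442.5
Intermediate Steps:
n = -3 (n = 3 - 6 = -3)
t(U, A) = -3
y(o) = (-8 + o)/(-3 + o) (y(o) = (o - 8)/(o - 3) = (-8 + o)/(-3 + o))
(1653 + 790) - y(14) = (1653 + 790) - (-8 + 14)/(-3 + 14) = 2443 - 6/11 = 26867/11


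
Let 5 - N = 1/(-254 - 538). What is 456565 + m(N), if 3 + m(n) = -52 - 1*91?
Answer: 456419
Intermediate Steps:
N = 3961/792 (N = 5 - 1/(-254 - 538) = 5 - 1/(-792) = 5 - 1*(-1/792) = 5 + 1/792 = 3961/792 ≈ 5.0013)
m(n) = -146 (m(n) = -3 + (-52 - 1*91) = -3 + (-52 - 91) = -3 - 143 = -146)
456565 + m(N) = 456565 - 146 = 456419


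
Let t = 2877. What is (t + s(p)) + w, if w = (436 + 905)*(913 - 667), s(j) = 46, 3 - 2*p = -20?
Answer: 332809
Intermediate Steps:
p = 23/2 (p = 3/2 - ½*(-20) = 3/2 + 10 = 23/2 ≈ 11.500)
w = 329886 (w = 1341*246 = 329886)
(t + s(p)) + w = (2877 + 46) + 329886 = 2923 + 329886 = 332809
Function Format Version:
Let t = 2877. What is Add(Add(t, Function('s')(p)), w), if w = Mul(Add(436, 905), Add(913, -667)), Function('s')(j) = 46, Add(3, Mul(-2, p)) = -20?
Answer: 332809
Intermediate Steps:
p = Rational(23, 2) (p = Add(Rational(3, 2), Mul(Rational(-1, 2), -20)) = Add(Rational(3, 2), 10) = Rational(23, 2) ≈ 11.500)
w = 329886 (w = Mul(1341, 246) = 329886)
Add(Add(t, Function('s')(p)), w) = Add(Add(2877, 46), 329886) = Add(2923, 329886) = 332809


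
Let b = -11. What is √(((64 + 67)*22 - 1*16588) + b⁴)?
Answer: √935 ≈ 30.578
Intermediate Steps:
√(((64 + 67)*22 - 1*16588) + b⁴) = √(((64 + 67)*22 - 1*16588) + (-11)⁴) = √((131*22 - 16588) + 14641) = √((2882 - 16588) + 14641) = √(-13706 + 14641) = √935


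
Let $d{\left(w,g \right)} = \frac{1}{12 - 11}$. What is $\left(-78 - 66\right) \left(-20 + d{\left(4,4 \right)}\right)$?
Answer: $2736$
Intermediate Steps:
$d{\left(w,g \right)} = 1$ ($d{\left(w,g \right)} = 1^{-1} = 1$)
$\left(-78 - 66\right) \left(-20 + d{\left(4,4 \right)}\right) = \left(-78 - 66\right) \left(-20 + 1\right) = \left(-78 - 66\right) \left(-19\right) = \left(-144\right) \left(-19\right) = 2736$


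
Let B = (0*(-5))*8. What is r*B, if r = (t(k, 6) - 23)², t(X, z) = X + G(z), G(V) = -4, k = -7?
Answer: 0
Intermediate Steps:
t(X, z) = -4 + X (t(X, z) = X - 4 = -4 + X)
r = 1156 (r = ((-4 - 7) - 23)² = (-11 - 23)² = (-34)² = 1156)
B = 0 (B = 0*8 = 0)
r*B = 1156*0 = 0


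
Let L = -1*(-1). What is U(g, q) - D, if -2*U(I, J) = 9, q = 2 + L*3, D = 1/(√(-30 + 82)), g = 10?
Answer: -9/2 - √13/26 ≈ -4.6387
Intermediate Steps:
L = 1
D = √13/26 (D = 1/(√52) = 1/(2*√13) = √13/26 ≈ 0.13867)
q = 5 (q = 2 + 1*3 = 2 + 3 = 5)
U(I, J) = -9/2 (U(I, J) = -½*9 = -9/2)
U(g, q) - D = -9/2 - √13/26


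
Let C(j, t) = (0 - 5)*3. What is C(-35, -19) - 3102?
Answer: -3117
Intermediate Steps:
C(j, t) = -15 (C(j, t) = -5*3 = -15)
C(-35, -19) - 3102 = -15 - 3102 = -3117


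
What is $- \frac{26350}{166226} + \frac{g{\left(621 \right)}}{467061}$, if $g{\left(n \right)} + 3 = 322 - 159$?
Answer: $- \frac{361190035}{2283461229} \approx -0.15818$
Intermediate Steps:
$g{\left(n \right)} = 160$ ($g{\left(n \right)} = -3 + \left(322 - 159\right) = -3 + 163 = 160$)
$- \frac{26350}{166226} + \frac{g{\left(621 \right)}}{467061} = - \frac{26350}{166226} + \frac{160}{467061} = \left(-26350\right) \frac{1}{166226} + 160 \cdot \frac{1}{467061} = - \frac{775}{4889} + \frac{160}{467061} = - \frac{361190035}{2283461229}$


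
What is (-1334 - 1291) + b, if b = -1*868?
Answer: -3493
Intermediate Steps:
b = -868
(-1334 - 1291) + b = (-1334 - 1291) - 868 = -2625 - 868 = -3493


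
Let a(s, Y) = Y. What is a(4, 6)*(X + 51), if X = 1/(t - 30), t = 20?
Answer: 1527/5 ≈ 305.40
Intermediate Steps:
X = -⅒ (X = 1/(20 - 30) = 1/(-10) = -⅒ ≈ -0.10000)
a(4, 6)*(X + 51) = 6*(-⅒ + 51) = 6*(509/10) = 1527/5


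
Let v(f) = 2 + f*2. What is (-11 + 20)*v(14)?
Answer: 270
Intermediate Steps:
v(f) = 2 + 2*f
(-11 + 20)*v(14) = (-11 + 20)*(2 + 2*14) = 9*(2 + 28) = 9*30 = 270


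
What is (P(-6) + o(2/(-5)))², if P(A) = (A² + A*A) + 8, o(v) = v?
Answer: 158404/25 ≈ 6336.2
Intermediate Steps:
P(A) = 8 + 2*A² (P(A) = (A² + A²) + 8 = 2*A² + 8 = 8 + 2*A²)
(P(-6) + o(2/(-5)))² = ((8 + 2*(-6)²) + 2/(-5))² = ((8 + 2*36) + 2*(-⅕))² = ((8 + 72) - ⅖)² = (80 - ⅖)² = (398/5)² = 158404/25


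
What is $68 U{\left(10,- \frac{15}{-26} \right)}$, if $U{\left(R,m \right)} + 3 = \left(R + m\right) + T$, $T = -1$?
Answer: $\frac{5814}{13} \approx 447.23$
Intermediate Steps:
$U{\left(R,m \right)} = -4 + R + m$ ($U{\left(R,m \right)} = -3 - \left(1 - R - m\right) = -3 + \left(-1 + R + m\right) = -4 + R + m$)
$68 U{\left(10,- \frac{15}{-26} \right)} = 68 \left(-4 + 10 - \frac{15}{-26}\right) = 68 \left(-4 + 10 - - \frac{15}{26}\right) = 68 \left(-4 + 10 + \frac{15}{26}\right) = 68 \cdot \frac{171}{26} = \frac{5814}{13}$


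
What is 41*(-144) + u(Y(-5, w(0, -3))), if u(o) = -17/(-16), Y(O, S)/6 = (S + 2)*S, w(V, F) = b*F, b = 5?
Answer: -94447/16 ≈ -5902.9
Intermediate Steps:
w(V, F) = 5*F
Y(O, S) = 6*S*(2 + S) (Y(O, S) = 6*((S + 2)*S) = 6*((2 + S)*S) = 6*(S*(2 + S)) = 6*S*(2 + S))
u(o) = 17/16 (u(o) = -17*(-1/16) = 17/16)
41*(-144) + u(Y(-5, w(0, -3))) = 41*(-144) + 17/16 = -5904 + 17/16 = -94447/16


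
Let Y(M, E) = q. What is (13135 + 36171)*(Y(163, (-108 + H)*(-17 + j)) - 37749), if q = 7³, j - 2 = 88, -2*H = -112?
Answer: -1844340236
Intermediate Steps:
H = 56 (H = -½*(-112) = 56)
j = 90 (j = 2 + 88 = 90)
q = 343
Y(M, E) = 343
(13135 + 36171)*(Y(163, (-108 + H)*(-17 + j)) - 37749) = (13135 + 36171)*(343 - 37749) = 49306*(-37406) = -1844340236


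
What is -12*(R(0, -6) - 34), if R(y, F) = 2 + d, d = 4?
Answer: 336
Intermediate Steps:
R(y, F) = 6 (R(y, F) = 2 + 4 = 6)
-12*(R(0, -6) - 34) = -12*(6 - 34) = -12*(-28) = 336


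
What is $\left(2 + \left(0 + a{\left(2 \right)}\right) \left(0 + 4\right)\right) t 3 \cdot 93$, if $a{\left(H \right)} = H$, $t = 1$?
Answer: $2790$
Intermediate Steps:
$\left(2 + \left(0 + a{\left(2 \right)}\right) \left(0 + 4\right)\right) t 3 \cdot 93 = \left(2 + \left(0 + 2\right) \left(0 + 4\right)\right) 1 \cdot 3 \cdot 93 = \left(2 + 2 \cdot 4\right) 1 \cdot 3 \cdot 93 = \left(2 + 8\right) 1 \cdot 3 \cdot 93 = 10 \cdot 1 \cdot 3 \cdot 93 = 10 \cdot 3 \cdot 93 = 30 \cdot 93 = 2790$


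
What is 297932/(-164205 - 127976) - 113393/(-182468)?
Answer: -21231776043/53313682708 ≈ -0.39824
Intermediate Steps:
297932/(-164205 - 127976) - 113393/(-182468) = 297932/(-292181) - 113393*(-1/182468) = 297932*(-1/292181) + 113393/182468 = -297932/292181 + 113393/182468 = -21231776043/53313682708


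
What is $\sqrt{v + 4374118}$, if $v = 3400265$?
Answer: $\sqrt{7774383} \approx 2788.3$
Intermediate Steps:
$\sqrt{v + 4374118} = \sqrt{3400265 + 4374118} = \sqrt{7774383}$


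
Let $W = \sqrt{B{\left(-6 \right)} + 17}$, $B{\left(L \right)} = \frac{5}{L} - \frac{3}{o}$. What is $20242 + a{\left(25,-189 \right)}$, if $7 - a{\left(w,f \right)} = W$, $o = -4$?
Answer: $20249 - \frac{\sqrt{609}}{6} \approx 20245.0$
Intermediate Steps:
$B{\left(L \right)} = \frac{3}{4} + \frac{5}{L}$ ($B{\left(L \right)} = \frac{5}{L} - \frac{3}{-4} = \frac{5}{L} - - \frac{3}{4} = \frac{5}{L} + \frac{3}{4} = \frac{3}{4} + \frac{5}{L}$)
$W = \frac{\sqrt{609}}{6}$ ($W = \sqrt{\left(\frac{3}{4} + \frac{5}{-6}\right) + 17} = \sqrt{\left(\frac{3}{4} + 5 \left(- \frac{1}{6}\right)\right) + 17} = \sqrt{\left(\frac{3}{4} - \frac{5}{6}\right) + 17} = \sqrt{- \frac{1}{12} + 17} = \sqrt{\frac{203}{12}} = \frac{\sqrt{609}}{6} \approx 4.113$)
$a{\left(w,f \right)} = 7 - \frac{\sqrt{609}}{6}$
$20242 + a{\left(25,-189 \right)} = 20242 + \left(7 - \frac{\sqrt{609}}{6}\right) = 20249 - \frac{\sqrt{609}}{6}$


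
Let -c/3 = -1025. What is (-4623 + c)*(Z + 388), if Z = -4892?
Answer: 6972192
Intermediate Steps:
c = 3075 (c = -3*(-1025) = 3075)
(-4623 + c)*(Z + 388) = (-4623 + 3075)*(-4892 + 388) = -1548*(-4504) = 6972192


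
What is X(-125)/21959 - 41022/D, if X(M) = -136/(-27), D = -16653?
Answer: 1158281974/470164149 ≈ 2.4636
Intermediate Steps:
X(M) = 136/27 (X(M) = -136*(-1/27) = 136/27)
X(-125)/21959 - 41022/D = (136/27)/21959 - 41022/(-16653) = (136/27)*(1/21959) - 41022*(-1/16653) = 136/592893 + 13674/5551 = 1158281974/470164149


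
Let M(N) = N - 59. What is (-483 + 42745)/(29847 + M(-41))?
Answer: 42262/29747 ≈ 1.4207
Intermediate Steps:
M(N) = -59 + N
(-483 + 42745)/(29847 + M(-41)) = (-483 + 42745)/(29847 + (-59 - 41)) = 42262/(29847 - 100) = 42262/29747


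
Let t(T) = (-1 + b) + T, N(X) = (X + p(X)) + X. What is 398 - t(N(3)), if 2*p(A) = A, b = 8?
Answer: 767/2 ≈ 383.50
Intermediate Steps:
p(A) = A/2
N(X) = 5*X/2 (N(X) = (X + X/2) + X = 3*X/2 + X = 5*X/2)
t(T) = 7 + T (t(T) = (-1 + 8) + T = 7 + T)
398 - t(N(3)) = 398 - (7 + (5/2)*3) = 398 - (7 + 15/2) = 398 - 1*29/2 = 398 - 29/2 = 767/2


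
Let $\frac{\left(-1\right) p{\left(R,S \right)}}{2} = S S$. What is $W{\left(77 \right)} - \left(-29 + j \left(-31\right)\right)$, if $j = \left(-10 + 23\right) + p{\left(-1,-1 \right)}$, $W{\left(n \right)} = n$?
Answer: $447$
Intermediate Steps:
$p{\left(R,S \right)} = - 2 S^{2}$ ($p{\left(R,S \right)} = - 2 S S = - 2 S^{2}$)
$j = 11$ ($j = \left(-10 + 23\right) - 2 \left(-1\right)^{2} = 13 - 2 = 11$)
$W{\left(77 \right)} - \left(-29 + j \left(-31\right)\right) = 77 - \left(-29 + 11 \left(-31\right)\right) = 77 - \left(-29 - 341\right) = 77 - -370 = 77 + 370 = 447$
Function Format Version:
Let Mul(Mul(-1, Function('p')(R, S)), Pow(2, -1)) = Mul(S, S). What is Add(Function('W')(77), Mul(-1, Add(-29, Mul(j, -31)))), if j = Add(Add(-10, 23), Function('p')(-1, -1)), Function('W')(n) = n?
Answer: 447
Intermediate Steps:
Function('p')(R, S) = Mul(-2, Pow(S, 2)) (Function('p')(R, S) = Mul(-2, Mul(S, S)) = Mul(-2, Pow(S, 2)))
j = 11 (j = Add(Add(-10, 23), Mul(-2, Pow(-1, 2))) = Add(13, Mul(-2, 1)) = Add(13, -2) = 11)
Add(Function('W')(77), Mul(-1, Add(-29, Mul(j, -31)))) = Add(77, Mul(-1, Add(-29, Mul(11, -31)))) = Add(77, Mul(-1, Add(-29, -341))) = Add(77, Mul(-1, -370)) = Add(77, 370) = 447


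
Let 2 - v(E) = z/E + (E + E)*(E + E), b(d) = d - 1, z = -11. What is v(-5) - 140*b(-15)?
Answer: 10699/5 ≈ 2139.8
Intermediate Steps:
b(d) = -1 + d
v(E) = 2 - 4*E² + 11/E (v(E) = 2 - (-11/E + (E + E)*(E + E)) = 2 - (-11/E + (2*E)*(2*E)) = 2 - (-11/E + 4*E²) = 2 + (-4*E² + 11/E) = 2 - 4*E² + 11/E)
v(-5) - 140*b(-15) = (2 - 4*(-5)² + 11/(-5)) - 140*(-1 - 15) = (2 - 4*25 + 11*(-⅕)) - 140*(-16) = (2 - 100 - 11/5) + 2240 = -501/5 + 2240 = 10699/5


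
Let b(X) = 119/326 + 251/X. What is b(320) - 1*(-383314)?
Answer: 19993718193/52160 ≈ 3.8332e+5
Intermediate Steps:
b(X) = 119/326 + 251/X (b(X) = 119*(1/326) + 251/X = 119/326 + 251/X)
b(320) - 1*(-383314) = (119/326 + 251/320) - 1*(-383314) = (119/326 + 251*(1/320)) + 383314 = (119/326 + 251/320) + 383314 = 59953/52160 + 383314 = 19993718193/52160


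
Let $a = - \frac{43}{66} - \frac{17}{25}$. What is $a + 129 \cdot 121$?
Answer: $\frac{25752653}{1650} \approx 15608.0$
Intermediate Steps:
$a = - \frac{2197}{1650}$ ($a = \left(-43\right) \frac{1}{66} - \frac{17}{25} = - \frac{43}{66} - \frac{17}{25} = - \frac{2197}{1650} \approx -1.3315$)
$a + 129 \cdot 121 = - \frac{2197}{1650} + 129 \cdot 121 = - \frac{2197}{1650} + 15609 = \frac{25752653}{1650}$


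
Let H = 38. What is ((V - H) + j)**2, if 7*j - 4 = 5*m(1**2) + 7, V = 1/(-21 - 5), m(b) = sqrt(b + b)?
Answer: 44083569/33124 - 33185*sqrt(2)/637 ≈ 1257.2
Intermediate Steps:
m(b) = sqrt(2)*sqrt(b) (m(b) = sqrt(2*b) = sqrt(2)*sqrt(b))
V = -1/26 (V = 1/(-26) = -1/26 ≈ -0.038462)
j = 11/7 + 5*sqrt(2)/7 (j = 4/7 + (5*(sqrt(2)*sqrt(1**2)) + 7)/7 = 4/7 + (5*(sqrt(2)*sqrt(1)) + 7)/7 = 4/7 + (5*(sqrt(2)*1) + 7)/7 = 4/7 + (5*sqrt(2) + 7)/7 = 4/7 + (7 + 5*sqrt(2))/7 = 4/7 + (1 + 5*sqrt(2)/7) = 11/7 + 5*sqrt(2)/7 ≈ 2.5816)
((V - H) + j)**2 = ((-1/26 - 1*38) + (11/7 + 5*sqrt(2)/7))**2 = ((-1/26 - 38) + (11/7 + 5*sqrt(2)/7))**2 = (-989/26 + (11/7 + 5*sqrt(2)/7))**2 = (-6637/182 + 5*sqrt(2)/7)**2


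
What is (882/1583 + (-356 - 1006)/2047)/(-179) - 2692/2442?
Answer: -780294701702/708218802159 ≈ -1.1018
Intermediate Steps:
(882/1583 + (-356 - 1006)/2047)/(-179) - 2692/2442 = (882*(1/1583) - 1362*1/2047)*(-1/179) - 2692*1/2442 = (882/1583 - 1362/2047)*(-1/179) - 1346/1221 = -350592/3240401*(-1/179) - 1346/1221 = 350592/580031779 - 1346/1221 = -780294701702/708218802159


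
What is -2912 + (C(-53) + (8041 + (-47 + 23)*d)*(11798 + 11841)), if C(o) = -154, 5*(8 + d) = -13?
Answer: 980459473/5 ≈ 1.9609e+8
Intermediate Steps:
d = -53/5 (d = -8 + (⅕)*(-13) = -8 - 13/5 = -53/5 ≈ -10.600)
-2912 + (C(-53) + (8041 + (-47 + 23)*d)*(11798 + 11841)) = -2912 + (-154 + (8041 + (-47 + 23)*(-53/5))*(11798 + 11841)) = -2912 + (-154 + (8041 - 24*(-53/5))*23639) = -2912 + (-154 + (8041 + 1272/5)*23639) = -2912 + (-154 + (41477/5)*23639) = -2912 + (-154 + 980474803/5) = -2912 + 980474033/5 = 980459473/5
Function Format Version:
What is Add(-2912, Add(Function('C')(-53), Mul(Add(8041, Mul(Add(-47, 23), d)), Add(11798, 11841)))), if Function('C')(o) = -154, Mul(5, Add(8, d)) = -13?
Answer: Rational(980459473, 5) ≈ 1.9609e+8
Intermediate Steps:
d = Rational(-53, 5) (d = Add(-8, Mul(Rational(1, 5), -13)) = Add(-8, Rational(-13, 5)) = Rational(-53, 5) ≈ -10.600)
Add(-2912, Add(Function('C')(-53), Mul(Add(8041, Mul(Add(-47, 23), d)), Add(11798, 11841)))) = Add(-2912, Add(-154, Mul(Add(8041, Mul(Add(-47, 23), Rational(-53, 5))), Add(11798, 11841)))) = Add(-2912, Add(-154, Mul(Add(8041, Mul(-24, Rational(-53, 5))), 23639))) = Add(-2912, Add(-154, Mul(Add(8041, Rational(1272, 5)), 23639))) = Add(-2912, Add(-154, Mul(Rational(41477, 5), 23639))) = Add(-2912, Add(-154, Rational(980474803, 5))) = Add(-2912, Rational(980474033, 5)) = Rational(980459473, 5)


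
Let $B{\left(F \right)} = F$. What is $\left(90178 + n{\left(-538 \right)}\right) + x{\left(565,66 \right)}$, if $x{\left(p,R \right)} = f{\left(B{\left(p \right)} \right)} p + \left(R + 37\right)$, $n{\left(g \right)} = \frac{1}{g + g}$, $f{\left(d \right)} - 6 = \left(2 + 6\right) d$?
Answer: $\frac{2848678795}{1076} \approx 2.6475 \cdot 10^{6}$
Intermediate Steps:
$f{\left(d \right)} = 6 + 8 d$ ($f{\left(d \right)} = 6 + \left(2 + 6\right) d = 6 + 8 d$)
$n{\left(g \right)} = \frac{1}{2 g}$
$x{\left(p,R \right)} = 37 + R + p \left(6 + 8 p\right)$ ($x{\left(p,R \right)} = \left(6 + 8 p\right) p + \left(R + 37\right) = p \left(6 + 8 p\right) + \left(37 + R\right) = 37 + R + p \left(6 + 8 p\right)$)
$\left(90178 + n{\left(-538 \right)}\right) + x{\left(565,66 \right)} = \left(90178 + \frac{1}{2 \left(-538\right)}\right) + \left(37 + 66 + 2 \cdot 565 \left(3 + 4 \cdot 565\right)\right) = \left(90178 + \frac{1}{2} \left(- \frac{1}{538}\right)\right) + \left(37 + 66 + 2 \cdot 565 \left(3 + 2260\right)\right) = \left(90178 - \frac{1}{1076}\right) + \left(37 + 66 + 2 \cdot 565 \cdot 2263\right) = \frac{97031527}{1076} + \left(37 + 66 + 2557190\right) = \frac{97031527}{1076} + 2557293 = \frac{2848678795}{1076}$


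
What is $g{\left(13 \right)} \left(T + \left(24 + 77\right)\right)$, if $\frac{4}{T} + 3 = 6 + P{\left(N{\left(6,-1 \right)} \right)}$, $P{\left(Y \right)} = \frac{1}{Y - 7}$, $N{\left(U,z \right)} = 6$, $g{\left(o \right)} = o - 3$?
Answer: $1030$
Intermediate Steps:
$g{\left(o \right)} = -3 + o$
$P{\left(Y \right)} = \frac{1}{-7 + Y}$
$T = 2$ ($T = \frac{4}{-3 + \left(6 + \frac{1}{-7 + 6}\right)} = \frac{4}{-3 + \left(6 + \frac{1}{-1}\right)} = \frac{4}{-3 + \left(6 - 1\right)} = \frac{4}{-3 + 5} = \frac{4}{2} = 4 \cdot \frac{1}{2} = 2$)
$g{\left(13 \right)} \left(T + \left(24 + 77\right)\right) = \left(-3 + 13\right) \left(2 + \left(24 + 77\right)\right) = 10 \left(2 + 101\right) = 10 \cdot 103 = 1030$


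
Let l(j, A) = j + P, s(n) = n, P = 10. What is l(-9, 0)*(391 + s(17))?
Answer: 408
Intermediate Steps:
l(j, A) = 10 + j (l(j, A) = j + 10 = 10 + j)
l(-9, 0)*(391 + s(17)) = (10 - 9)*(391 + 17) = 1*408 = 408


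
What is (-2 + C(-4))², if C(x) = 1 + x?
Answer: 25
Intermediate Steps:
(-2 + C(-4))² = (-2 + (1 - 4))² = (-2 - 3)² = (-5)² = 25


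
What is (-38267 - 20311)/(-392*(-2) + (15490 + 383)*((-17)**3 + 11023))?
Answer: -29289/48492407 ≈ -0.00060399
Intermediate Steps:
(-38267 - 20311)/(-392*(-2) + (15490 + 383)*((-17)**3 + 11023)) = -58578/(784 + 15873*(-4913 + 11023)) = -58578/(784 + 15873*6110) = -58578/(784 + 96984030) = -58578/96984814 = -58578*1/96984814 = -29289/48492407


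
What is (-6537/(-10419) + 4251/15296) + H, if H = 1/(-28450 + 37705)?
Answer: 445160381293/491653439040 ≈ 0.90544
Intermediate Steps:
H = 1/9255 ≈ 0.00010805
(-6537/(-10419) + 4251/15296) + H = (-6537/(-10419) + 4251/15296) + 1/9255 = (-6537*(-1/10419) + 4251*(1/15296)) + 1/9255 = (2179/3473 + 4251/15296) + 1/9255 = 48093707/53123008 + 1/9255 = 445160381293/491653439040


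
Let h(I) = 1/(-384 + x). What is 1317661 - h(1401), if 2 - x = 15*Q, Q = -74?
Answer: 959257207/728 ≈ 1.3177e+6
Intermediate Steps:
x = 1112 (x = 2 - 15*(-74) = 2 - 1*(-1110) = 2 + 1110 = 1112)
h(I) = 1/728 (h(I) = 1/(-384 + 1112) = 1/728)
1317661 - h(1401) = 1317661 - 1*1/728 = 1317661 - 1/728 = 959257207/728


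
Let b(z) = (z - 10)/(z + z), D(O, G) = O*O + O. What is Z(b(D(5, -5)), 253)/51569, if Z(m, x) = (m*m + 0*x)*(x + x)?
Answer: 506/464121 ≈ 0.0010902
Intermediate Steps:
D(O, G) = O + O**2 (D(O, G) = O**2 + O = O + O**2)
b(z) = (-10 + z)/(2*z) (b(z) = (-10 + z)/((2*z)) = (-10 + z)*(1/(2*z)) = (-10 + z)/(2*z))
Z(m, x) = 2*x*m**2 (Z(m, x) = (m**2 + 0)*(2*x) = m**2*(2*x) = 2*x*m**2)
Z(b(D(5, -5)), 253)/51569 = (2*253*((-10 + 5*(1 + 5))/(2*((5*(1 + 5)))))**2)/51569 = (2*253*((-10 + 5*6)/(2*((5*6))))**2)*(1/51569) = (2*253*((1/2)*(-10 + 30)/30)**2)*(1/51569) = (2*253*((1/2)*(1/30)*20)**2)*(1/51569) = (2*253*(1/3)**2)*(1/51569) = (2*253*(1/9))*(1/51569) = (506/9)*(1/51569) = 506/464121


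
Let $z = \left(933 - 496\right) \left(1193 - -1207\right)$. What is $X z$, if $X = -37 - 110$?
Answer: $-154173600$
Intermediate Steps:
$z = 1048800$ ($z = 437 \left(1193 + 1207\right) = 437 \cdot 2400 = 1048800$)
$X = -147$ ($X = -37 - 110 = -147$)
$X z = \left(-147\right) 1048800 = -154173600$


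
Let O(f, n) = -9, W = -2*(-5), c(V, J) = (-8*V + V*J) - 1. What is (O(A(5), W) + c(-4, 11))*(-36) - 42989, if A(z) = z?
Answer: -42197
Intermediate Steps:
c(V, J) = -1 - 8*V + J*V (c(V, J) = (-8*V + J*V) - 1 = -1 - 8*V + J*V)
W = 10
(O(A(5), W) + c(-4, 11))*(-36) - 42989 = (-9 + (-1 - 8*(-4) + 11*(-4)))*(-36) - 42989 = (-9 + (-1 + 32 - 44))*(-36) - 42989 = (-9 - 13)*(-36) - 42989 = -22*(-36) - 42989 = 792 - 42989 = -42197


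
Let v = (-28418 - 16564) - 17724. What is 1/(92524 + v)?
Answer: 1/29818 ≈ 3.3537e-5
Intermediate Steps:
v = -62706 (v = -44982 - 17724 = -62706)
1/(92524 + v) = 1/(92524 - 62706) = 1/29818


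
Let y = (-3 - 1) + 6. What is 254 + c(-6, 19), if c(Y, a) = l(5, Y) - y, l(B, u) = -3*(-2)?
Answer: 258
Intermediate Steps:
l(B, u) = 6
y = 2 (y = -4 + 6 = 2)
c(Y, a) = 4 (c(Y, a) = 6 - 1*2 = 6 - 2 = 4)
254 + c(-6, 19) = 254 + 4 = 258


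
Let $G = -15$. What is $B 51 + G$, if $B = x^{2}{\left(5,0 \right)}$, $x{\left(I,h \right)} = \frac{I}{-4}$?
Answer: $\frac{1035}{16} \approx 64.688$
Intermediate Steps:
$x{\left(I,h \right)} = - \frac{I}{4}$ ($x{\left(I,h \right)} = I \left(- \frac{1}{4}\right) = - \frac{I}{4}$)
$B = \frac{25}{16}$ ($B = \left(\left(- \frac{1}{4}\right) 5\right)^{2} = \left(- \frac{5}{4}\right)^{2} = \frac{25}{16} \approx 1.5625$)
$B 51 + G = \frac{25}{16} \cdot 51 - 15 = \frac{1275}{16} - 15 = \frac{1035}{16}$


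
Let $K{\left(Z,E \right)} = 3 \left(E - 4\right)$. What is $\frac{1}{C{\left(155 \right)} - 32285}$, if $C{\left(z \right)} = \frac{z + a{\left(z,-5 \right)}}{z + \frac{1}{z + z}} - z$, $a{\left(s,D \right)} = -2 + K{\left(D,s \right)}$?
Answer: $- \frac{16017}{519528860} \approx -3.083 \cdot 10^{-5}$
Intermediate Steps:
$K{\left(Z,E \right)} = -12 + 3 E$ ($K{\left(Z,E \right)} = 3 \left(-4 + E\right) = -12 + 3 E$)
$a{\left(s,D \right)} = -14 + 3 s$ ($a{\left(s,D \right)} = -2 + \left(-12 + 3 s\right) = -14 + 3 s$)
$C{\left(z \right)} = - z + \frac{-14 + 4 z}{z + \frac{1}{2 z}}$ ($C{\left(z \right)} = \frac{z + \left(-14 + 3 z\right)}{z + \frac{1}{z + z}} - z = \frac{-14 + 4 z}{z + \frac{1}{2 z}} - z = - z + \frac{-14 + 4 z}{z + \frac{1}{2 z}}$)
$\frac{1}{C{\left(155 \right)} - 32285} = \frac{1}{\frac{155 \left(-29 - 2 \cdot 155^{2} + 8 \cdot 155\right)}{1 + 2 \cdot 155^{2}} - 32285} = \frac{1}{\frac{155 \left(-29 - 48050 + 1240\right)}{1 + 2 \cdot 24025} - 32285} = \frac{1}{\frac{155 \left(-29 - 48050 + 1240\right)}{1 + 48050} - 32285} = \frac{1}{155 \cdot \frac{1}{48051} \left(-46839\right) - 32285} = \frac{1}{- \frac{2420015}{16017} - 32285} = \frac{1}{- \frac{519528860}{16017}} = - \frac{16017}{519528860}$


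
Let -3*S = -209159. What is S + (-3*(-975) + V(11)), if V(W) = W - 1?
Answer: 217964/3 ≈ 72655.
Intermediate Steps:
V(W) = -1 + W
S = 209159/3 (S = -1/3*(-209159) = 209159/3 ≈ 69720.)
S + (-3*(-975) + V(11)) = 209159/3 + (-3*(-975) + (-1 + 11)) = 209159/3 + (2925 + 10) = 209159/3 + 2935 = 217964/3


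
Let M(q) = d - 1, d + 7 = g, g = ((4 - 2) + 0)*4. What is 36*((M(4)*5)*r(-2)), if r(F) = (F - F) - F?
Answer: 0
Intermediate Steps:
g = 8 (g = (2 + 0)*4 = 2*4 = 8)
d = 1 (d = -7 + 8 = 1)
r(F) = -F (r(F) = 0 - F = -F)
M(q) = 0 (M(q) = 1 - 1 = 0)
36*((M(4)*5)*r(-2)) = 36*((0*5)*(-1*(-2))) = 36*(0*2) = 36*0 = 0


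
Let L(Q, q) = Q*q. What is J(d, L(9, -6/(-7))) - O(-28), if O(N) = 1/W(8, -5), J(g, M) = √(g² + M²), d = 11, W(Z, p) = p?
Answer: ⅕ + √8845/7 ≈ 13.635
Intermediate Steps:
J(g, M) = √(M² + g²)
O(N) = -⅕ (O(N) = 1/(-5) = -⅕)
J(d, L(9, -6/(-7))) - O(-28) = √((9*(-6/(-7)))² + 11²) - 1*(-⅕) = √((9*(-6*(-⅐)))² + 121) + ⅕ = √((9*(6/7))² + 121) + ⅕ = √((54/7)² + 121) + ⅕ = √(2916/49 + 121) + ⅕ = √(8845/49) + ⅕ = √8845/7 + ⅕ = ⅕ + √8845/7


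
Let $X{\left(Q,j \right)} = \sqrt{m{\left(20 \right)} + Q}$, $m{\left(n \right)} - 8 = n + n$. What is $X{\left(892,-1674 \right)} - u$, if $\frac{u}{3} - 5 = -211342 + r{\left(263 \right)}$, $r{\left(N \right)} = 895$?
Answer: $631326 + 2 \sqrt{235} \approx 6.3136 \cdot 10^{5}$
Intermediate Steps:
$u = -631326$ ($u = 15 + 3 \left(-211342 + 895\right) = 15 + 3 \left(-210447\right) = 15 - 631341 = -631326$)
$m{\left(n \right)} = 8 + 2 n$ ($m{\left(n \right)} = 8 + \left(n + n\right) = 8 + 2 n$)
$X{\left(Q,j \right)} = \sqrt{48 + Q}$ ($X{\left(Q,j \right)} = \sqrt{\left(8 + 2 \cdot 20\right) + Q} = \sqrt{\left(8 + 40\right) + Q} = \sqrt{48 + Q}$)
$X{\left(892,-1674 \right)} - u = \sqrt{48 + 892} - -631326 = \sqrt{940} + 631326 = 2 \sqrt{235} + 631326 = 631326 + 2 \sqrt{235}$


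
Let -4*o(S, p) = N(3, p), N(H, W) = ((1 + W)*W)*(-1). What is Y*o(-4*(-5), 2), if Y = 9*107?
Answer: 2889/2 ≈ 1444.5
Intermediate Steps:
Y = 963
N(H, W) = -W*(1 + W) (N(H, W) = (W*(1 + W))*(-1) = -W*(1 + W))
o(S, p) = p*(1 + p)/4 (o(S, p) = -(-1)*p*(1 + p)/4 = p*(1 + p)/4)
Y*o(-4*(-5), 2) = 963*((1/4)*2*(1 + 2)) = 963*((1/4)*2*3) = 963*(3/2) = 2889/2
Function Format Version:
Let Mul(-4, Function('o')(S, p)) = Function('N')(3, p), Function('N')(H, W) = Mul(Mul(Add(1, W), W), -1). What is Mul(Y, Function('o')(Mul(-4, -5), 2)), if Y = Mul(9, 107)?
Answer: Rational(2889, 2) ≈ 1444.5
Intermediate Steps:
Y = 963
Function('N')(H, W) = Mul(-1, W, Add(1, W)) (Function('N')(H, W) = Mul(Mul(W, Add(1, W)), -1) = Mul(-1, W, Add(1, W)))
Function('o')(S, p) = Mul(Rational(1, 4), p, Add(1, p)) (Function('o')(S, p) = Mul(Rational(-1, 4), Mul(-1, p, Add(1, p))) = Mul(Rational(1, 4), p, Add(1, p)))
Mul(Y, Function('o')(Mul(-4, -5), 2)) = Mul(963, Mul(Rational(1, 4), 2, Add(1, 2))) = Mul(963, Mul(Rational(1, 4), 2, 3)) = Mul(963, Rational(3, 2)) = Rational(2889, 2)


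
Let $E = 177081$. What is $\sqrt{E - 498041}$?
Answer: $8 i \sqrt{5015} \approx 566.53 i$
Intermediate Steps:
$\sqrt{E - 498041} = \sqrt{177081 - 498041} = \sqrt{-320960} = 8 i \sqrt{5015}$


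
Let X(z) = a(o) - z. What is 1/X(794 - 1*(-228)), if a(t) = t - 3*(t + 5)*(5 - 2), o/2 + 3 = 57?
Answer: -1/1931 ≈ -0.00051787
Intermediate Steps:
o = 108 (o = -6 + 2*57 = -6 + 114 = 108)
a(t) = -45 - 8*t (a(t) = t - 3*(5 + t)*3 = t - 3*(15 + 3*t) = t + (-45 - 9*t) = -45 - 8*t)
X(z) = -909 - z (X(z) = (-45 - 8*108) - z = (-45 - 864) - z = -909 - z)
1/X(794 - 1*(-228)) = 1/(-909 - (794 - 1*(-228))) = 1/(-909 - (794 + 228)) = 1/(-909 - 1*1022) = 1/(-909 - 1022) = 1/(-1931) = -1/1931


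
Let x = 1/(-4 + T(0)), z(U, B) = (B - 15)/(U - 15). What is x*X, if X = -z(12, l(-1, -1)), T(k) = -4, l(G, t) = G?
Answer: ⅔ ≈ 0.66667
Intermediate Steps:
z(U, B) = (-15 + B)/(-15 + U)
x = -⅛ (x = 1/(-4 - 4) = 1/(-8) = -⅛ ≈ -0.12500)
X = -16/3 (X = -(-15 - 1)/(-15 + 12) = -(-16)/(-3) = -(-1)*(-16)/3 = -1*16/3 = -16/3 ≈ -5.3333)
x*X = -⅛*(-16/3) = ⅔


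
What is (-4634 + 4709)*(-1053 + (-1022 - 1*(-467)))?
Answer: -120600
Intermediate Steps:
(-4634 + 4709)*(-1053 + (-1022 - 1*(-467))) = 75*(-1053 + (-1022 + 467)) = 75*(-1053 - 555) = 75*(-1608) = -120600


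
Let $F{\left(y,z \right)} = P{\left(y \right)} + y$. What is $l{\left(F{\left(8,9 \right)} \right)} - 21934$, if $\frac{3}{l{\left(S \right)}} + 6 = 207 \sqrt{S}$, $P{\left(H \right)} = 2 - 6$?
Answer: $- \frac{2983023}{136} \approx -21934.0$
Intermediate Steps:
$P{\left(H \right)} = -4$ ($P{\left(H \right)} = 2 - 6 = -4$)
$F{\left(y,z \right)} = -4 + y$
$l{\left(S \right)} = \frac{3}{-6 + 207 \sqrt{S}}$
$l{\left(F{\left(8,9 \right)} \right)} - 21934 = \frac{1}{-2 + 69 \sqrt{-4 + 8}} - 21934 = \frac{1}{-2 + 69 \sqrt{4}} - 21934 = \frac{1}{-2 + 69 \cdot 2} - 21934 = \frac{1}{-2 + 138} - 21934 = \frac{1}{136} - 21934 = - \frac{2983023}{136}$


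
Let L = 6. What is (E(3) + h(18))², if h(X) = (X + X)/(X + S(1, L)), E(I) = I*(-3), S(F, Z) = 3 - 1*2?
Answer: 18225/361 ≈ 50.485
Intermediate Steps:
S(F, Z) = 1 (S(F, Z) = 3 - 2 = 1)
E(I) = -3*I
h(X) = 2*X/(1 + X) (h(X) = (X + X)/(X + 1) = (2*X)/(1 + X) = 2*X/(1 + X))
(E(3) + h(18))² = (-3*3 + 2*18/(1 + 18))² = (-9 + 2*18/19)² = (-9 + 2*18*(1/19))² = (-9 + 36/19)² = (-135/19)² = 18225/361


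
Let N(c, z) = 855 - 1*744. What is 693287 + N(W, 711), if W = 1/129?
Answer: 693398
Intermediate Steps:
W = 1/129 ≈ 0.0077519
N(c, z) = 111 (N(c, z) = 855 - 744 = 111)
693287 + N(W, 711) = 693287 + 111 = 693398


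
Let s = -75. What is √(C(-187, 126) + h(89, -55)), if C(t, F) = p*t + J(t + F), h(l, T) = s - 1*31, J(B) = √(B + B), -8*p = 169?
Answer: √(61510 + 16*I*√122)/4 ≈ 62.003 + 0.089071*I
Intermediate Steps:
p = -169/8 (p = -⅛*169 = -169/8 ≈ -21.125)
J(B) = √2*√B (J(B) = √(2*B) = √2*√B)
h(l, T) = -106 (h(l, T) = -75 - 1*31 = -75 - 31 = -106)
C(t, F) = -169*t/8 + √2*√(F + t) (C(t, F) = -169*t/8 + √2*√(t + F) = -169*t/8 + √2*√(F + t))
√(C(-187, 126) + h(89, -55)) = √((√(2*126 + 2*(-187)) - 169/8*(-187)) - 106) = √((√(252 - 374) + 31603/8) - 106) = √((√(-122) + 31603/8) - 106) = √((I*√122 + 31603/8) - 106) = √((31603/8 + I*√122) - 106) = √(30755/8 + I*√122)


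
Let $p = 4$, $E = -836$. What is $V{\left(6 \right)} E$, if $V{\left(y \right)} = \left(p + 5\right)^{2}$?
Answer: $-67716$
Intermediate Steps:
$V{\left(y \right)} = 81$ ($V{\left(y \right)} = \left(4 + 5\right)^{2} = 9^{2} = 81$)
$V{\left(6 \right)} E = 81 \left(-836\right) = -67716$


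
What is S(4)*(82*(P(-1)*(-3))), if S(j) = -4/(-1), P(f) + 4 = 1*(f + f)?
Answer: 5904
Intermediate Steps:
P(f) = -4 + 2*f (P(f) = -4 + 1*(f + f) = -4 + 1*(2*f) = -4 + 2*f)
S(j) = 4 (S(j) = -4*(-1) = 4)
S(4)*(82*(P(-1)*(-3))) = 4*(82*((-4 + 2*(-1))*(-3))) = 4*(82*((-4 - 2)*(-3))) = 4*(82*(-6*(-3))) = 4*(82*18) = 4*1476 = 5904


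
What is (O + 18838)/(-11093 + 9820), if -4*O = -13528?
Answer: -22220/1273 ≈ -17.455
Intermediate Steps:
O = 3382 (O = -¼*(-13528) = 3382)
(O + 18838)/(-11093 + 9820) = (3382 + 18838)/(-11093 + 9820) = 22220/(-1273) = 22220*(-1/1273) = -22220/1273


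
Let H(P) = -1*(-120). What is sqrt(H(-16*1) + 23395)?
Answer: sqrt(23515) ≈ 153.35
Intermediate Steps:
H(P) = 120
sqrt(H(-16*1) + 23395) = sqrt(120 + 23395) = sqrt(23515)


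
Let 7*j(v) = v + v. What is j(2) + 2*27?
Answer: 382/7 ≈ 54.571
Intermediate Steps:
j(v) = 2*v/7 (j(v) = (v + v)/7 = (2*v)/7 = 2*v/7)
j(2) + 2*27 = (2/7)*2 + 2*27 = 4/7 + 54 = 382/7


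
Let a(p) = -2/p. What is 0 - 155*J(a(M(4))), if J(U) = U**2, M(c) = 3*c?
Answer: -155/36 ≈ -4.3056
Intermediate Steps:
0 - 155*J(a(M(4))) = 0 - 155*(-2/(3*4))**2 = 0 - 155*(-2/12)**2 = 0 - 155*(-2*1/12)**2 = 0 - 155*(-1/6)**2 = 0 - 155*1/36 = 0 - 155/36 = -155/36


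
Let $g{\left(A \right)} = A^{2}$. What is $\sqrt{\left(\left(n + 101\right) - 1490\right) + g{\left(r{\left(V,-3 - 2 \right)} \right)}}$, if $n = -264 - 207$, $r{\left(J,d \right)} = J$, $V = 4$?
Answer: $2 i \sqrt{461} \approx 42.942 i$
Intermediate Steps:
$n = -471$ ($n = -264 - 207 = -471$)
$\sqrt{\left(\left(n + 101\right) - 1490\right) + g{\left(r{\left(V,-3 - 2 \right)} \right)}} = \sqrt{\left(\left(-471 + 101\right) - 1490\right) + 4^{2}} = \sqrt{\left(-370 - 1490\right) + 16} = \sqrt{-1860 + 16} = \sqrt{-1844} = 2 i \sqrt{461}$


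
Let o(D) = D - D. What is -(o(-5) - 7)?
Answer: 7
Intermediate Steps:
o(D) = 0
-(o(-5) - 7) = -(0 - 7) = -1*(-7) = 7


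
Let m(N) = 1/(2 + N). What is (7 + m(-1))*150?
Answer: 1200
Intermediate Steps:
(7 + m(-1))*150 = (7 + 1/(2 - 1))*150 = (7 + 1/1)*150 = (7 + 1)*150 = 8*150 = 1200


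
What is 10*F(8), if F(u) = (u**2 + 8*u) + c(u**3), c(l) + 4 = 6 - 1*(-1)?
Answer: 1310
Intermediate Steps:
c(l) = 3 (c(l) = -4 + (6 - 1*(-1)) = -4 + (6 + 1) = -4 + 7 = 3)
F(u) = 3 + u**2 + 8*u (F(u) = (u**2 + 8*u) + 3 = 3 + u**2 + 8*u)
10*F(8) = 10*(3 + 8**2 + 8*8) = 10*(3 + 64 + 64) = 10*131 = 1310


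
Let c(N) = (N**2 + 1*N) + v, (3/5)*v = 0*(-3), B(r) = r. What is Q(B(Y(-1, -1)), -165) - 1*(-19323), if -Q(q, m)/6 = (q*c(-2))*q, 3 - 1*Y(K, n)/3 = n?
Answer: 17595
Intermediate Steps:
Y(K, n) = 9 - 3*n
v = 0 (v = 5*(0*(-3))/3 = (5/3)*0 = 0)
c(N) = N + N**2 (c(N) = (N**2 + 1*N) + 0 = (N**2 + N) + 0 = (N + N**2) + 0 = N + N**2)
Q(q, m) = -12*q**2 (Q(q, m) = -6*q*(-2*(1 - 2))*q = -6*q*(-2*(-1))*q = -6*q*2*q = -6*2*q*q = -12*q**2)
Q(B(Y(-1, -1)), -165) - 1*(-19323) = -12*(9 - 3*(-1))**2 - 1*(-19323) = -12*(9 + 3)**2 + 19323 = -12*12**2 + 19323 = -12*144 + 19323 = -1728 + 19323 = 17595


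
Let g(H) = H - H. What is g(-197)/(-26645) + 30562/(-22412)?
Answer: -15281/11206 ≈ -1.3636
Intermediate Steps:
g(H) = 0
g(-197)/(-26645) + 30562/(-22412) = 0/(-26645) + 30562/(-22412) = 0*(-1/26645) + 30562*(-1/22412) = 0 - 15281/11206 = -15281/11206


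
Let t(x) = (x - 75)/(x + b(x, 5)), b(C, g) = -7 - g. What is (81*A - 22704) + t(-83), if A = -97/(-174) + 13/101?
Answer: -12603146141/556510 ≈ -22647.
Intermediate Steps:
A = 12059/17574 (A = -97*(-1/174) + 13*(1/101) = 97/174 + 13/101 = 12059/17574 ≈ 0.68618)
t(x) = (-75 + x)/(-12 + x) (t(x) = (x - 75)/(x + (-7 - 1*5)) = (-75 + x)/(x + (-7 - 5)) = (-75 + x)/(x - 12) = (-75 + x)/(-12 + x))
(81*A - 22704) + t(-83) = (81*(12059/17574) - 22704) + (-75 - 83)/(-12 - 83) = (325593/5858 - 22704) - 158/(-95) = -132674439/5858 - 1/95*(-158) = -132674439/5858 + 158/95 = -12603146141/556510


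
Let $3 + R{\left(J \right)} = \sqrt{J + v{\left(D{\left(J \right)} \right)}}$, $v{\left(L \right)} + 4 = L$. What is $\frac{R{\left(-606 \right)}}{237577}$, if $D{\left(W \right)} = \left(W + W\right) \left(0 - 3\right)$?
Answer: $- \frac{3}{237577} + \frac{\sqrt{3026}}{237577} \approx 0.00021891$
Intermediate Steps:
$D{\left(W \right)} = - 6 W$ ($D{\left(W \right)} = 2 W \left(-3\right) = - 6 W$)
$v{\left(L \right)} = -4 + L$
$R{\left(J \right)} = -3 + \sqrt{-4 - 5 J}$ ($R{\left(J \right)} = -3 + \sqrt{J - \left(4 + 6 J\right)} = -3 + \sqrt{-4 - 5 J}$)
$\frac{R{\left(-606 \right)}}{237577} = \frac{-3 + \sqrt{-4 - -3030}}{237577} = \left(-3 + \sqrt{-4 + 3030}\right) \frac{1}{237577} = \left(-3 + \sqrt{3026}\right) \frac{1}{237577} = - \frac{3}{237577} + \frac{\sqrt{3026}}{237577}$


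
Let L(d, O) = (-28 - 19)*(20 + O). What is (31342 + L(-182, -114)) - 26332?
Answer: 9428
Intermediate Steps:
L(d, O) = -940 - 47*O (L(d, O) = -47*(20 + O) = -940 - 47*O)
(31342 + L(-182, -114)) - 26332 = (31342 + (-940 - 47*(-114))) - 26332 = (31342 + (-940 + 5358)) - 26332 = (31342 + 4418) - 26332 = 35760 - 26332 = 9428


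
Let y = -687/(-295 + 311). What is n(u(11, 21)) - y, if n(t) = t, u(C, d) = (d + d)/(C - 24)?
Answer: 8259/208 ≈ 39.707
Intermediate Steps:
u(C, d) = 2*d/(-24 + C) (u(C, d) = (2*d)/(-24 + C) = 2*d/(-24 + C))
y = -687/16 ≈ -42.938
n(u(11, 21)) - y = 2*21/(-24 + 11) - 1*(-687/16) = 2*21/(-13) + 687/16 = 2*21*(-1/13) + 687/16 = -42/13 + 687/16 = 8259/208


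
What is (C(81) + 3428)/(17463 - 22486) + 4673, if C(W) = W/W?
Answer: 23469050/5023 ≈ 4672.3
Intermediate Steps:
C(W) = 1
(C(81) + 3428)/(17463 - 22486) + 4673 = (1 + 3428)/(17463 - 22486) + 4673 = 3429/(-5023) + 4673 = 3429*(-1/5023) + 4673 = -3429/5023 + 4673 = 23469050/5023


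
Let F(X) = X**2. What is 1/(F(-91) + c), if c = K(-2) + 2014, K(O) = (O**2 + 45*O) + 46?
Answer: 1/10255 ≈ 9.7513e-5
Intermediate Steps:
K(O) = 46 + O**2 + 45*O
c = 1974 (c = (46 + (-2)**2 + 45*(-2)) + 2014 = (46 + 4 - 90) + 2014 = -40 + 2014 = 1974)
1/(F(-91) + c) = 1/((-91)**2 + 1974) = 1/(8281 + 1974) = 1/10255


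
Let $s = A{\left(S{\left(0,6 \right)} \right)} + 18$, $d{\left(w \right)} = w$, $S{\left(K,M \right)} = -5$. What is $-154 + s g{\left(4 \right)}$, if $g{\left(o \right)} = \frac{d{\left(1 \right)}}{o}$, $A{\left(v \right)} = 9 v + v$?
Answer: $-162$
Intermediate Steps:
$A{\left(v \right)} = 10 v$
$g{\left(o \right)} = \frac{1}{o}$ ($g{\left(o \right)} = 1 \frac{1}{o} = \frac{1}{o}$)
$s = -32$ ($s = 10 \left(-5\right) + 18 = -50 + 18 = -32$)
$-154 + s g{\left(4 \right)} = -154 - \frac{32}{4} = -154 - 8 = -162$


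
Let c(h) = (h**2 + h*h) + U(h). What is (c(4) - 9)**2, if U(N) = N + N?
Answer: 961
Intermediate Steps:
U(N) = 2*N
c(h) = 2*h + 2*h**2 (c(h) = (h**2 + h*h) + 2*h = (h**2 + h**2) + 2*h = 2*h**2 + 2*h = 2*h + 2*h**2)
(c(4) - 9)**2 = (2*4*(1 + 4) - 9)**2 = (2*4*5 - 9)**2 = (40 - 9)**2 = 31**2 = 961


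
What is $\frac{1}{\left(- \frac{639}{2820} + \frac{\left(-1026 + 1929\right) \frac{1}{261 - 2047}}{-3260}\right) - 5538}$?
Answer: $- \frac{5822360}{32245548099} \approx -0.00018056$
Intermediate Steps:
$\frac{1}{\left(- \frac{639}{2820} + \frac{\left(-1026 + 1929\right) \frac{1}{261 - 2047}}{-3260}\right) - 5538} = \frac{1}{\left(\left(-639\right) \frac{1}{2820} + \frac{903}{-1786} \left(- \frac{1}{3260}\right)\right) - 5538} = \frac{1}{\left(- \frac{213}{940} + 903 \left(- \frac{1}{1786}\right) \left(- \frac{1}{3260}\right)\right) - 5538} = \frac{1}{\left(- \frac{213}{940} - - \frac{903}{5822360}\right) - 5538} = \frac{1}{\left(- \frac{213}{940} + \frac{903}{5822360}\right) - 5538} = \frac{1}{- \frac{1318419}{5822360} - 5538} = \frac{1}{- \frac{32245548099}{5822360}} = - \frac{5822360}{32245548099}$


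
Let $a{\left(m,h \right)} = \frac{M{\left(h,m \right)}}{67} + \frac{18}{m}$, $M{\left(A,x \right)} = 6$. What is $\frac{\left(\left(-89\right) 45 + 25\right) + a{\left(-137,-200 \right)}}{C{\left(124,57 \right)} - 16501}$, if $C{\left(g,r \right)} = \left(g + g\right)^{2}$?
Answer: $- \frac{5218972}{59011791} \approx -0.088439$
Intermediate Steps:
$C{\left(g,r \right)} = 4 g^{2}$ ($C{\left(g,r \right)} = \left(2 g\right)^{2} = 4 g^{2}$)
$a{\left(m,h \right)} = \frac{6}{67} + \frac{18}{m}$
$\frac{\left(\left(-89\right) 45 + 25\right) + a{\left(-137,-200 \right)}}{C{\left(124,57 \right)} - 16501} = \frac{\left(\left(-89\right) 45 + 25\right) + \left(\frac{6}{67} + \frac{18}{-137}\right)}{4 \cdot 124^{2} - 16501} = \frac{\left(-4005 + 25\right) + \left(\frac{6}{67} + 18 \left(- \frac{1}{137}\right)\right)}{4 \cdot 15376 - 16501} = \frac{-3980 + \left(\frac{6}{67} - \frac{18}{137}\right)}{61504 - 16501} = \frac{-3980 - \frac{384}{9179}}{45003} = \left(- \frac{36532804}{9179}\right) \frac{1}{45003} = - \frac{5218972}{59011791}$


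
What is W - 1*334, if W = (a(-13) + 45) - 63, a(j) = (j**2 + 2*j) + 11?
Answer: -198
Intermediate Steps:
a(j) = 11 + j**2 + 2*j
W = 136 (W = ((11 + (-13)**2 + 2*(-13)) + 45) - 63 = ((11 + 169 - 26) + 45) - 63 = (154 + 45) - 63 = 199 - 63 = 136)
W - 1*334 = 136 - 1*334 = 136 - 334 = -198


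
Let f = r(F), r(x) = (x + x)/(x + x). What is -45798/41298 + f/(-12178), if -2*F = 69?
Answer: -92961557/83821174 ≈ -1.1090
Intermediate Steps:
F = -69/2 (F = -1/2*69 = -69/2 ≈ -34.500)
r(x) = 1 (r(x) = (2*x)/((2*x)) = (2*x)*(1/(2*x)) = 1)
f = 1
-45798/41298 + f/(-12178) = -45798/41298 + 1/(-12178) = -45798*1/41298 + 1*(-1/12178) = -7633/6883 - 1/12178 = -92961557/83821174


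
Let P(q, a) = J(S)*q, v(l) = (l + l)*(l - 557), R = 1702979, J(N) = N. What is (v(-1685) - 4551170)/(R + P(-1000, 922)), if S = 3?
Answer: 3004370/1699979 ≈ 1.7673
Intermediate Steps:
v(l) = 2*l*(-557 + l) (v(l) = (2*l)*(-557 + l) = 2*l*(-557 + l))
P(q, a) = 3*q
(v(-1685) - 4551170)/(R + P(-1000, 922)) = (2*(-1685)*(-557 - 1685) - 4551170)/(1702979 + 3*(-1000)) = (2*(-1685)*(-2242) - 4551170)/(1702979 - 3000) = (7555540 - 4551170)/1699979 = 3004370*(1/1699979) = 3004370/1699979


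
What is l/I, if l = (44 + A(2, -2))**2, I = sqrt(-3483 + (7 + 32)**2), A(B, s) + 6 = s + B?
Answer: -722*I*sqrt(218)/327 ≈ -32.6*I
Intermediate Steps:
A(B, s) = -6 + B + s (A(B, s) = -6 + (s + B) = -6 + (B + s) = -6 + B + s)
I = 3*I*sqrt(218) (I = sqrt(-3483 + 39**2) = sqrt(-3483 + 1521) = sqrt(-1962) = 3*I*sqrt(218) ≈ 44.294*I)
l = 1444 (l = (44 + (-6 + 2 - 2))**2 = (44 - 6)**2 = 38**2 = 1444)
l/I = 1444/((3*I*sqrt(218))) = 1444*(-I*sqrt(218)/654) = -722*I*sqrt(218)/327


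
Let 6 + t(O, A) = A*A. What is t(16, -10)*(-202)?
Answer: -18988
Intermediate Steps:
t(O, A) = -6 + A² (t(O, A) = -6 + A*A = -6 + A²)
t(16, -10)*(-202) = (-6 + (-10)²)*(-202) = (-6 + 100)*(-202) = 94*(-202) = -18988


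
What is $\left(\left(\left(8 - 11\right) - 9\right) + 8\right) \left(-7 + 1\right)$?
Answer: $24$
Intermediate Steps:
$\left(\left(\left(8 - 11\right) - 9\right) + 8\right) \left(-7 + 1\right) = \left(\left(-3 - 9\right) + 8\right) \left(-6\right) = \left(-12 + 8\right) \left(-6\right) = \left(-4\right) \left(-6\right) = 24$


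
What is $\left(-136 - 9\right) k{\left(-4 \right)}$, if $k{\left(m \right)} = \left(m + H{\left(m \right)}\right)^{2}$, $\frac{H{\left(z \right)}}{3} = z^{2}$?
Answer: $-280720$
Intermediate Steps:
$H{\left(z \right)} = 3 z^{2}$
$k{\left(m \right)} = \left(m + 3 m^{2}\right)^{2}$
$\left(-136 - 9\right) k{\left(-4 \right)} = \left(-136 - 9\right) \left(-4\right)^{2} \left(1 + 3 \left(-4\right)\right)^{2} = - 145 \cdot 16 \left(1 - 12\right)^{2} = - 145 \cdot 16 \left(-11\right)^{2} = - 145 \cdot 16 \cdot 121 = \left(-145\right) 1936 = -280720$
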